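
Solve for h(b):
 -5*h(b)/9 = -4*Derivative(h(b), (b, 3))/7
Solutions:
 h(b) = C3*exp(210^(1/3)*b/6) + (C1*sin(3^(5/6)*70^(1/3)*b/12) + C2*cos(3^(5/6)*70^(1/3)*b/12))*exp(-210^(1/3)*b/12)


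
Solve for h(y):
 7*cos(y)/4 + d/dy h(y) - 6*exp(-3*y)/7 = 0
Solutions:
 h(y) = C1 - 7*sin(y)/4 - 2*exp(-3*y)/7


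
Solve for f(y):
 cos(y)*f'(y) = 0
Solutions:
 f(y) = C1


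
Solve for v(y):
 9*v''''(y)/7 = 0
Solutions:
 v(y) = C1 + C2*y + C3*y^2 + C4*y^3


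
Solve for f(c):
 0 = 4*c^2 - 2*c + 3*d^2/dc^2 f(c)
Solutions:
 f(c) = C1 + C2*c - c^4/9 + c^3/9


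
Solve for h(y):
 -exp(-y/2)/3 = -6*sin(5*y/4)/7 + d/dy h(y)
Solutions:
 h(y) = C1 - 24*cos(5*y/4)/35 + 2*exp(-y/2)/3


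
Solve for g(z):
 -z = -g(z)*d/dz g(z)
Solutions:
 g(z) = -sqrt(C1 + z^2)
 g(z) = sqrt(C1 + z^2)


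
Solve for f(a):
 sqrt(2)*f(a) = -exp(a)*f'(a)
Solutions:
 f(a) = C1*exp(sqrt(2)*exp(-a))


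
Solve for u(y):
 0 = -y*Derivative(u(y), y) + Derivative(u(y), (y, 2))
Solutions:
 u(y) = C1 + C2*erfi(sqrt(2)*y/2)


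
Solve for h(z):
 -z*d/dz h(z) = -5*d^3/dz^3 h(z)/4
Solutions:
 h(z) = C1 + Integral(C2*airyai(10^(2/3)*z/5) + C3*airybi(10^(2/3)*z/5), z)


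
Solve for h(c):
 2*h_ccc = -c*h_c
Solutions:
 h(c) = C1 + Integral(C2*airyai(-2^(2/3)*c/2) + C3*airybi(-2^(2/3)*c/2), c)


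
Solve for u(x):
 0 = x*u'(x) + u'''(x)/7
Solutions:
 u(x) = C1 + Integral(C2*airyai(-7^(1/3)*x) + C3*airybi(-7^(1/3)*x), x)


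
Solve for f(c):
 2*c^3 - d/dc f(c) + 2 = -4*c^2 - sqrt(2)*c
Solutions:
 f(c) = C1 + c^4/2 + 4*c^3/3 + sqrt(2)*c^2/2 + 2*c


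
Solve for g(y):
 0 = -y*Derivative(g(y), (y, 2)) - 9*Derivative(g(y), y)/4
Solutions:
 g(y) = C1 + C2/y^(5/4)


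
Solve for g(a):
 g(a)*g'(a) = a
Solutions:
 g(a) = -sqrt(C1 + a^2)
 g(a) = sqrt(C1 + a^2)


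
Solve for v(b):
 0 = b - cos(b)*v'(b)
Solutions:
 v(b) = C1 + Integral(b/cos(b), b)


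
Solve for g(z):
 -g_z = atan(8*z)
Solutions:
 g(z) = C1 - z*atan(8*z) + log(64*z^2 + 1)/16


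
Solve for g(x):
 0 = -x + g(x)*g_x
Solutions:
 g(x) = -sqrt(C1 + x^2)
 g(x) = sqrt(C1 + x^2)


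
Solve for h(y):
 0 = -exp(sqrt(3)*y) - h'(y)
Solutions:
 h(y) = C1 - sqrt(3)*exp(sqrt(3)*y)/3


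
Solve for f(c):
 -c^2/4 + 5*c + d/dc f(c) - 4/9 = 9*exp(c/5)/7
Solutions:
 f(c) = C1 + c^3/12 - 5*c^2/2 + 4*c/9 + 45*exp(c/5)/7


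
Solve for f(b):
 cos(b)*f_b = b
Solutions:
 f(b) = C1 + Integral(b/cos(b), b)


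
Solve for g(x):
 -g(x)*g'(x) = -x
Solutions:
 g(x) = -sqrt(C1 + x^2)
 g(x) = sqrt(C1 + x^2)


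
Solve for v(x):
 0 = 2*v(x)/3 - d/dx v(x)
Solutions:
 v(x) = C1*exp(2*x/3)


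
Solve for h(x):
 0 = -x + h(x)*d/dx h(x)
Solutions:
 h(x) = -sqrt(C1 + x^2)
 h(x) = sqrt(C1 + x^2)


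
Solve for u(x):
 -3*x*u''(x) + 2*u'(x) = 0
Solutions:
 u(x) = C1 + C2*x^(5/3)


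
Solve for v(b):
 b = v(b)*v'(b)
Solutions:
 v(b) = -sqrt(C1 + b^2)
 v(b) = sqrt(C1 + b^2)


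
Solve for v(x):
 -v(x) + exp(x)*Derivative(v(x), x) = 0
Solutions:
 v(x) = C1*exp(-exp(-x))


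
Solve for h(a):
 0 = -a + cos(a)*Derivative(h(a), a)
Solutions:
 h(a) = C1 + Integral(a/cos(a), a)


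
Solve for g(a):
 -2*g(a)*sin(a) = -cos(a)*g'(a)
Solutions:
 g(a) = C1/cos(a)^2


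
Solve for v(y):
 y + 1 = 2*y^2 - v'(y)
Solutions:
 v(y) = C1 + 2*y^3/3 - y^2/2 - y


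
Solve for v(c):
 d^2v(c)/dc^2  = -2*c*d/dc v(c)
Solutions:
 v(c) = C1 + C2*erf(c)


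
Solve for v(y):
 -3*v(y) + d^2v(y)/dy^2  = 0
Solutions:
 v(y) = C1*exp(-sqrt(3)*y) + C2*exp(sqrt(3)*y)


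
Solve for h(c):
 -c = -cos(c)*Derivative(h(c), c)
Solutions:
 h(c) = C1 + Integral(c/cos(c), c)


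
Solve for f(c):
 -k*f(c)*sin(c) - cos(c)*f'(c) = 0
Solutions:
 f(c) = C1*exp(k*log(cos(c)))


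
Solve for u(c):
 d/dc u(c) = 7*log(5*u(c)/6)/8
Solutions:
 -8*Integral(1/(log(_y) - log(6) + log(5)), (_y, u(c)))/7 = C1 - c


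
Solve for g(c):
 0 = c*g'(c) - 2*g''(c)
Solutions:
 g(c) = C1 + C2*erfi(c/2)


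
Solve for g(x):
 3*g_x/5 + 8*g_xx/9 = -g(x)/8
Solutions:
 g(x) = (C1*sin(3*sqrt(19)*x/80) + C2*cos(3*sqrt(19)*x/80))*exp(-27*x/80)


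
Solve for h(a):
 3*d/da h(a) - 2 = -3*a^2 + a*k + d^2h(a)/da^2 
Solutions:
 h(a) = C1 + C2*exp(3*a) - a^3/3 + a^2*k/6 - a^2/3 + a*k/9 + 4*a/9


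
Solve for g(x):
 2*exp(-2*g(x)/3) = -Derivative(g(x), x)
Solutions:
 g(x) = 3*log(-sqrt(C1 - 2*x)) - 3*log(3) + 3*log(6)/2
 g(x) = 3*log(C1 - 2*x)/2 - 3*log(3) + 3*log(6)/2


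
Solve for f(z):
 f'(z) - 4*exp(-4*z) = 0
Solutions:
 f(z) = C1 - exp(-4*z)


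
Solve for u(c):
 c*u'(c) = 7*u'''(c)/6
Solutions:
 u(c) = C1 + Integral(C2*airyai(6^(1/3)*7^(2/3)*c/7) + C3*airybi(6^(1/3)*7^(2/3)*c/7), c)


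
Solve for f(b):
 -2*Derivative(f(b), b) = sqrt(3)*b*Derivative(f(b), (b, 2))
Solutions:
 f(b) = C1 + C2*b^(1 - 2*sqrt(3)/3)


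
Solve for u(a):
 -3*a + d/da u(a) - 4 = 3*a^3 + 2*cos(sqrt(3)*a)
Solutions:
 u(a) = C1 + 3*a^4/4 + 3*a^2/2 + 4*a + 2*sqrt(3)*sin(sqrt(3)*a)/3


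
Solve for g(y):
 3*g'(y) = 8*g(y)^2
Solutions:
 g(y) = -3/(C1 + 8*y)


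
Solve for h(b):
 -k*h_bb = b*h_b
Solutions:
 h(b) = C1 + C2*sqrt(k)*erf(sqrt(2)*b*sqrt(1/k)/2)


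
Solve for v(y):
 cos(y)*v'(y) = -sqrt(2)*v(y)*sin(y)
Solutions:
 v(y) = C1*cos(y)^(sqrt(2))


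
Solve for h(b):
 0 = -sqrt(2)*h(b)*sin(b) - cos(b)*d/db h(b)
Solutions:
 h(b) = C1*cos(b)^(sqrt(2))


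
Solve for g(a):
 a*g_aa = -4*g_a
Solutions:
 g(a) = C1 + C2/a^3


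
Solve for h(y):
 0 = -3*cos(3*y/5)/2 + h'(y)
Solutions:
 h(y) = C1 + 5*sin(3*y/5)/2


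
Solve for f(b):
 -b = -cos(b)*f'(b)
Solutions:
 f(b) = C1 + Integral(b/cos(b), b)


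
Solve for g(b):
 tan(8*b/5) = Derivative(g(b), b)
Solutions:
 g(b) = C1 - 5*log(cos(8*b/5))/8


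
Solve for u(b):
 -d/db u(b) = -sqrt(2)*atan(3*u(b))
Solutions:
 Integral(1/atan(3*_y), (_y, u(b))) = C1 + sqrt(2)*b


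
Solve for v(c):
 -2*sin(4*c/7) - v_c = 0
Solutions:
 v(c) = C1 + 7*cos(4*c/7)/2


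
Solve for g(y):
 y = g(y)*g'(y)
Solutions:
 g(y) = -sqrt(C1 + y^2)
 g(y) = sqrt(C1 + y^2)


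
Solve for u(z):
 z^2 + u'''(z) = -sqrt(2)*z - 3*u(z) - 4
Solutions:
 u(z) = C3*exp(-3^(1/3)*z) - z^2/3 - sqrt(2)*z/3 + (C1*sin(3^(5/6)*z/2) + C2*cos(3^(5/6)*z/2))*exp(3^(1/3)*z/2) - 4/3


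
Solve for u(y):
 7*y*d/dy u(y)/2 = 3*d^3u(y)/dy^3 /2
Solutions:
 u(y) = C1 + Integral(C2*airyai(3^(2/3)*7^(1/3)*y/3) + C3*airybi(3^(2/3)*7^(1/3)*y/3), y)


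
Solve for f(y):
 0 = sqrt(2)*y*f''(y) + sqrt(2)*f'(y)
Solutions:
 f(y) = C1 + C2*log(y)


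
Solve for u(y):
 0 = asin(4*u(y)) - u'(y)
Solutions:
 Integral(1/asin(4*_y), (_y, u(y))) = C1 + y


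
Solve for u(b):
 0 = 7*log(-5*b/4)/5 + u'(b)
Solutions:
 u(b) = C1 - 7*b*log(-b)/5 + 7*b*(-log(5) + 1 + 2*log(2))/5


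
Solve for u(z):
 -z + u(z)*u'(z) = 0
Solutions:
 u(z) = -sqrt(C1 + z^2)
 u(z) = sqrt(C1 + z^2)


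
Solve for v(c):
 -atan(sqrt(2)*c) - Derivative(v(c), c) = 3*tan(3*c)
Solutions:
 v(c) = C1 - c*atan(sqrt(2)*c) + sqrt(2)*log(2*c^2 + 1)/4 + log(cos(3*c))


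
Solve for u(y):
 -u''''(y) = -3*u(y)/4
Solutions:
 u(y) = C1*exp(-sqrt(2)*3^(1/4)*y/2) + C2*exp(sqrt(2)*3^(1/4)*y/2) + C3*sin(sqrt(2)*3^(1/4)*y/2) + C4*cos(sqrt(2)*3^(1/4)*y/2)


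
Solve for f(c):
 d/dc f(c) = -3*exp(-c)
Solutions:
 f(c) = C1 + 3*exp(-c)


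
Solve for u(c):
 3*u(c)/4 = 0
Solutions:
 u(c) = 0


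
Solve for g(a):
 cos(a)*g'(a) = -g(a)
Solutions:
 g(a) = C1*sqrt(sin(a) - 1)/sqrt(sin(a) + 1)


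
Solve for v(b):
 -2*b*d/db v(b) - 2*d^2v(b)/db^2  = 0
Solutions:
 v(b) = C1 + C2*erf(sqrt(2)*b/2)


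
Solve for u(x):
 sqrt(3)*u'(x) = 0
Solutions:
 u(x) = C1


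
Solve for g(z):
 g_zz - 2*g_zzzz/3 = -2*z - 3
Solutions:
 g(z) = C1 + C2*z + C3*exp(-sqrt(6)*z/2) + C4*exp(sqrt(6)*z/2) - z^3/3 - 3*z^2/2


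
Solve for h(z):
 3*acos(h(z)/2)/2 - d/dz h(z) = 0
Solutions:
 Integral(1/acos(_y/2), (_y, h(z))) = C1 + 3*z/2


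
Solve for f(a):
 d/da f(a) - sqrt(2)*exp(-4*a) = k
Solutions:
 f(a) = C1 + a*k - sqrt(2)*exp(-4*a)/4


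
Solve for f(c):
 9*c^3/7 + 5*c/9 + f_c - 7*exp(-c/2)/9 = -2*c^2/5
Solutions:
 f(c) = C1 - 9*c^4/28 - 2*c^3/15 - 5*c^2/18 - 14*exp(-c/2)/9


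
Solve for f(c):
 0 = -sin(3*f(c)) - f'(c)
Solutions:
 f(c) = -acos((-C1 - exp(6*c))/(C1 - exp(6*c)))/3 + 2*pi/3
 f(c) = acos((-C1 - exp(6*c))/(C1 - exp(6*c)))/3


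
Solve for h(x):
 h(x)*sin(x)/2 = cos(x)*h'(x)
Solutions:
 h(x) = C1/sqrt(cos(x))


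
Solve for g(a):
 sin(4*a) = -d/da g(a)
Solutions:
 g(a) = C1 + cos(4*a)/4


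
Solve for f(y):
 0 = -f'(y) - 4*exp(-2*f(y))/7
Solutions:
 f(y) = log(-sqrt(C1 - 56*y)) - log(7)
 f(y) = log(C1 - 56*y)/2 - log(7)


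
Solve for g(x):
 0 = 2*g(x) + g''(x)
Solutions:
 g(x) = C1*sin(sqrt(2)*x) + C2*cos(sqrt(2)*x)


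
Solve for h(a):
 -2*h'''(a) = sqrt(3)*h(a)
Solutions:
 h(a) = C3*exp(-2^(2/3)*3^(1/6)*a/2) + (C1*sin(6^(2/3)*a/4) + C2*cos(6^(2/3)*a/4))*exp(2^(2/3)*3^(1/6)*a/4)


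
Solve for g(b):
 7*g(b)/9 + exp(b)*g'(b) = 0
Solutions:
 g(b) = C1*exp(7*exp(-b)/9)


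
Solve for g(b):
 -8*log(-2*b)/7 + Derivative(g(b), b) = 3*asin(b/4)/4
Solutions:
 g(b) = C1 + 8*b*log(-b)/7 + 3*b*asin(b/4)/4 - 8*b/7 + 8*b*log(2)/7 + 3*sqrt(16 - b^2)/4


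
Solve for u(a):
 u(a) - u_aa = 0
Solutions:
 u(a) = C1*exp(-a) + C2*exp(a)


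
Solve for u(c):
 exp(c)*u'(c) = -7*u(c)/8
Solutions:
 u(c) = C1*exp(7*exp(-c)/8)


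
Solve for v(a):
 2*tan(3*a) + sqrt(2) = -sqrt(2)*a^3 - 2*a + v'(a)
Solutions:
 v(a) = C1 + sqrt(2)*a^4/4 + a^2 + sqrt(2)*a - 2*log(cos(3*a))/3


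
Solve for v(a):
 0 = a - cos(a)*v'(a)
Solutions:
 v(a) = C1 + Integral(a/cos(a), a)


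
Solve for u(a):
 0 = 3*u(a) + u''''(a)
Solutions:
 u(a) = (C1*sin(sqrt(2)*3^(1/4)*a/2) + C2*cos(sqrt(2)*3^(1/4)*a/2))*exp(-sqrt(2)*3^(1/4)*a/2) + (C3*sin(sqrt(2)*3^(1/4)*a/2) + C4*cos(sqrt(2)*3^(1/4)*a/2))*exp(sqrt(2)*3^(1/4)*a/2)


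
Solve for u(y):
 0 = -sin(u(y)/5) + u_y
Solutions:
 -y + 5*log(cos(u(y)/5) - 1)/2 - 5*log(cos(u(y)/5) + 1)/2 = C1


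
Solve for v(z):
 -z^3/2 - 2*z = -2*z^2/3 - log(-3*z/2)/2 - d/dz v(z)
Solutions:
 v(z) = C1 + z^4/8 - 2*z^3/9 + z^2 - z*log(-z)/2 + z*(-log(3) + 1/2 + log(6)/2)


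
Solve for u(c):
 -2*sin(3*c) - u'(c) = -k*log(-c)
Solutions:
 u(c) = C1 + c*k*(log(-c) - 1) + 2*cos(3*c)/3


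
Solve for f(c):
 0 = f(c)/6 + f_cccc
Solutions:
 f(c) = (C1*sin(2^(1/4)*3^(3/4)*c/6) + C2*cos(2^(1/4)*3^(3/4)*c/6))*exp(-2^(1/4)*3^(3/4)*c/6) + (C3*sin(2^(1/4)*3^(3/4)*c/6) + C4*cos(2^(1/4)*3^(3/4)*c/6))*exp(2^(1/4)*3^(3/4)*c/6)


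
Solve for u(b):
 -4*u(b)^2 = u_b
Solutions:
 u(b) = 1/(C1 + 4*b)


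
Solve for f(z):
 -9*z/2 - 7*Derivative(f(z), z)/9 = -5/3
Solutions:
 f(z) = C1 - 81*z^2/28 + 15*z/7


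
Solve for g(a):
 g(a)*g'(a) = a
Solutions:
 g(a) = -sqrt(C1 + a^2)
 g(a) = sqrt(C1 + a^2)


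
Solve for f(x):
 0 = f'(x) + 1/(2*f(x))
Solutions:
 f(x) = -sqrt(C1 - x)
 f(x) = sqrt(C1 - x)


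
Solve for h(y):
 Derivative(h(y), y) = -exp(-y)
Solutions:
 h(y) = C1 + exp(-y)


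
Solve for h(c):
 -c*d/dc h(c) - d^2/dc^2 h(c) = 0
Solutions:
 h(c) = C1 + C2*erf(sqrt(2)*c/2)


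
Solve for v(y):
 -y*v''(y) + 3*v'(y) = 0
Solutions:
 v(y) = C1 + C2*y^4


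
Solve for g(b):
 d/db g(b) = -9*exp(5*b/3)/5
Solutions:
 g(b) = C1 - 27*exp(5*b/3)/25


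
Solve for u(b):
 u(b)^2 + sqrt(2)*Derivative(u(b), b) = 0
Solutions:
 u(b) = 2/(C1 + sqrt(2)*b)


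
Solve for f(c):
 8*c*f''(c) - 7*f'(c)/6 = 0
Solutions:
 f(c) = C1 + C2*c^(55/48)


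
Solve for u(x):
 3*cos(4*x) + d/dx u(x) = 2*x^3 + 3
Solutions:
 u(x) = C1 + x^4/2 + 3*x - 3*sin(4*x)/4


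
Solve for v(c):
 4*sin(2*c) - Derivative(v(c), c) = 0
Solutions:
 v(c) = C1 - 2*cos(2*c)


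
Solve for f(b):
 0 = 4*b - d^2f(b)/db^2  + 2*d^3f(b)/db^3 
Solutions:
 f(b) = C1 + C2*b + C3*exp(b/2) + 2*b^3/3 + 4*b^2


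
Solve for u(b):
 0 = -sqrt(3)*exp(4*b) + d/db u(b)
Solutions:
 u(b) = C1 + sqrt(3)*exp(4*b)/4


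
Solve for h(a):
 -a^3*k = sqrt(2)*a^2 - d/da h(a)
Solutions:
 h(a) = C1 + a^4*k/4 + sqrt(2)*a^3/3


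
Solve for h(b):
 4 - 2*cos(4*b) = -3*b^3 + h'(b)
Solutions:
 h(b) = C1 + 3*b^4/4 + 4*b - sin(4*b)/2


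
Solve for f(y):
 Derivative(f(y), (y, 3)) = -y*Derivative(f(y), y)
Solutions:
 f(y) = C1 + Integral(C2*airyai(-y) + C3*airybi(-y), y)


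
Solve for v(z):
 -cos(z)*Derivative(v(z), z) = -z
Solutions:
 v(z) = C1 + Integral(z/cos(z), z)


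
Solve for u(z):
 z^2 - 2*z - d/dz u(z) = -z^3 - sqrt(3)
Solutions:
 u(z) = C1 + z^4/4 + z^3/3 - z^2 + sqrt(3)*z


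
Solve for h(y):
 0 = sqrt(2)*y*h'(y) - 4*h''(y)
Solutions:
 h(y) = C1 + C2*erfi(2^(3/4)*y/4)


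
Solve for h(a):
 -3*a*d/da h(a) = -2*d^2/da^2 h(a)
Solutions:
 h(a) = C1 + C2*erfi(sqrt(3)*a/2)


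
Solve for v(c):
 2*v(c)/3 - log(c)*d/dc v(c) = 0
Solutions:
 v(c) = C1*exp(2*li(c)/3)


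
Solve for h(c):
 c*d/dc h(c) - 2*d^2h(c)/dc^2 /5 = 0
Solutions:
 h(c) = C1 + C2*erfi(sqrt(5)*c/2)


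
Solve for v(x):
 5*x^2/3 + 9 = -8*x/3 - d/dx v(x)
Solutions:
 v(x) = C1 - 5*x^3/9 - 4*x^2/3 - 9*x


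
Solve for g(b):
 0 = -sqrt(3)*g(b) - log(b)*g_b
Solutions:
 g(b) = C1*exp(-sqrt(3)*li(b))


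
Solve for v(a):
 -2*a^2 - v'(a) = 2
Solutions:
 v(a) = C1 - 2*a^3/3 - 2*a


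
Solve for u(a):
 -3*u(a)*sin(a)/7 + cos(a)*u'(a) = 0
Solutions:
 u(a) = C1/cos(a)^(3/7)


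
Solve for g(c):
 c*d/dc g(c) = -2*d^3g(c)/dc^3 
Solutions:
 g(c) = C1 + Integral(C2*airyai(-2^(2/3)*c/2) + C3*airybi(-2^(2/3)*c/2), c)


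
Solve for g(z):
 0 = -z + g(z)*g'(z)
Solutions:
 g(z) = -sqrt(C1 + z^2)
 g(z) = sqrt(C1 + z^2)


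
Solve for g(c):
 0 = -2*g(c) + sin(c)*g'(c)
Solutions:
 g(c) = C1*(cos(c) - 1)/(cos(c) + 1)


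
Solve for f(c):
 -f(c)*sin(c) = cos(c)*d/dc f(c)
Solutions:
 f(c) = C1*cos(c)


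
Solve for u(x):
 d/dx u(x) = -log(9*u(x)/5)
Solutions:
 Integral(1/(log(_y) - log(5) + 2*log(3)), (_y, u(x))) = C1 - x


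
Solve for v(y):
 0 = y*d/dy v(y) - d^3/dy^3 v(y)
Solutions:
 v(y) = C1 + Integral(C2*airyai(y) + C3*airybi(y), y)


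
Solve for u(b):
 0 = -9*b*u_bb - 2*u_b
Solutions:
 u(b) = C1 + C2*b^(7/9)


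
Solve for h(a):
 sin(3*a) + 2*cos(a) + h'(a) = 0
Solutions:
 h(a) = C1 - 2*sin(a) + cos(3*a)/3


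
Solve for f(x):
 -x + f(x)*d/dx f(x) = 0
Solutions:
 f(x) = -sqrt(C1 + x^2)
 f(x) = sqrt(C1 + x^2)


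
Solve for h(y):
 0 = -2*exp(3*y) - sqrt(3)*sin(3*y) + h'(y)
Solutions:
 h(y) = C1 + 2*exp(3*y)/3 - sqrt(3)*cos(3*y)/3


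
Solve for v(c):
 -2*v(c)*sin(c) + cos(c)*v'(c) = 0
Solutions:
 v(c) = C1/cos(c)^2


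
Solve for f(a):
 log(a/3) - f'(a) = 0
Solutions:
 f(a) = C1 + a*log(a) - a*log(3) - a


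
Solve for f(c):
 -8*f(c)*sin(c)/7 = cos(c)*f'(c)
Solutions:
 f(c) = C1*cos(c)^(8/7)


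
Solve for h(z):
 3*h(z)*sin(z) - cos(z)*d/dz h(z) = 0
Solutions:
 h(z) = C1/cos(z)^3


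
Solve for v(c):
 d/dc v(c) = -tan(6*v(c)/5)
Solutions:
 v(c) = -5*asin(C1*exp(-6*c/5))/6 + 5*pi/6
 v(c) = 5*asin(C1*exp(-6*c/5))/6


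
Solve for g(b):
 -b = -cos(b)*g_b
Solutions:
 g(b) = C1 + Integral(b/cos(b), b)


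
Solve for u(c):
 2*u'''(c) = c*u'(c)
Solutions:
 u(c) = C1 + Integral(C2*airyai(2^(2/3)*c/2) + C3*airybi(2^(2/3)*c/2), c)


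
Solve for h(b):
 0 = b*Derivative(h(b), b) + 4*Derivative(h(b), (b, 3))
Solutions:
 h(b) = C1 + Integral(C2*airyai(-2^(1/3)*b/2) + C3*airybi(-2^(1/3)*b/2), b)


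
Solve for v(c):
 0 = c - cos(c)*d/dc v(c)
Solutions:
 v(c) = C1 + Integral(c/cos(c), c)


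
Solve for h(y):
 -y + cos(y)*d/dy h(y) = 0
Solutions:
 h(y) = C1 + Integral(y/cos(y), y)


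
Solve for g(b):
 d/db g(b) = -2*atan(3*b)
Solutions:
 g(b) = C1 - 2*b*atan(3*b) + log(9*b^2 + 1)/3


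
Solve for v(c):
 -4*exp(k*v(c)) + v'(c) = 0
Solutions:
 v(c) = Piecewise((log(-1/(C1*k + 4*c*k))/k, Ne(k, 0)), (nan, True))
 v(c) = Piecewise((C1 + 4*c, Eq(k, 0)), (nan, True))


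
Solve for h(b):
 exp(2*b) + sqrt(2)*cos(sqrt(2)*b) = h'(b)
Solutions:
 h(b) = C1 + exp(2*b)/2 + sin(sqrt(2)*b)


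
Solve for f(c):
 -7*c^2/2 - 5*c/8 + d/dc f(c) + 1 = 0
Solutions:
 f(c) = C1 + 7*c^3/6 + 5*c^2/16 - c


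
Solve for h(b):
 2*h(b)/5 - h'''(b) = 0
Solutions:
 h(b) = C3*exp(2^(1/3)*5^(2/3)*b/5) + (C1*sin(2^(1/3)*sqrt(3)*5^(2/3)*b/10) + C2*cos(2^(1/3)*sqrt(3)*5^(2/3)*b/10))*exp(-2^(1/3)*5^(2/3)*b/10)


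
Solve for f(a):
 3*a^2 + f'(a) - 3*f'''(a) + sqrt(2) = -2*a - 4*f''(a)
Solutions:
 f(a) = C1 + C2*exp(a*(2 - sqrt(7))/3) + C3*exp(a*(2 + sqrt(7))/3) - a^3 + 11*a^2 - 106*a - sqrt(2)*a


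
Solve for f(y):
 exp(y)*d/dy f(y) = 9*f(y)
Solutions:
 f(y) = C1*exp(-9*exp(-y))


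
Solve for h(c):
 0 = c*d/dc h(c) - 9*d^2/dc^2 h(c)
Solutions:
 h(c) = C1 + C2*erfi(sqrt(2)*c/6)


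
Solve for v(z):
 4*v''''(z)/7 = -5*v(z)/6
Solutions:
 v(z) = (C1*sin(2^(3/4)*945^(1/4)*z/12) + C2*cos(2^(3/4)*945^(1/4)*z/12))*exp(-2^(3/4)*945^(1/4)*z/12) + (C3*sin(2^(3/4)*945^(1/4)*z/12) + C4*cos(2^(3/4)*945^(1/4)*z/12))*exp(2^(3/4)*945^(1/4)*z/12)


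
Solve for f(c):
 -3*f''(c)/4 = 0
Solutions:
 f(c) = C1 + C2*c


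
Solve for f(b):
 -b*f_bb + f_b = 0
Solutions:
 f(b) = C1 + C2*b^2


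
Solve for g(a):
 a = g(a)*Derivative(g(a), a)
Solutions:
 g(a) = -sqrt(C1 + a^2)
 g(a) = sqrt(C1 + a^2)


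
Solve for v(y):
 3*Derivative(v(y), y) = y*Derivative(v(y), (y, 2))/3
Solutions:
 v(y) = C1 + C2*y^10


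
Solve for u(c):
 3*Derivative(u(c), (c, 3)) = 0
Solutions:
 u(c) = C1 + C2*c + C3*c^2


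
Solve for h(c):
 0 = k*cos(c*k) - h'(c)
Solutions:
 h(c) = C1 + sin(c*k)


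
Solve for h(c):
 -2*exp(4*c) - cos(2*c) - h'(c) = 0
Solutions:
 h(c) = C1 - exp(4*c)/2 - sin(2*c)/2


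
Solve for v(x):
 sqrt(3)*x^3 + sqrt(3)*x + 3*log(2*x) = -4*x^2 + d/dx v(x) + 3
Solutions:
 v(x) = C1 + sqrt(3)*x^4/4 + 4*x^3/3 + sqrt(3)*x^2/2 + 3*x*log(x) - 6*x + x*log(8)


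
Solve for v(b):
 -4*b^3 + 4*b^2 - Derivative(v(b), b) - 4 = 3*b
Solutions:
 v(b) = C1 - b^4 + 4*b^3/3 - 3*b^2/2 - 4*b


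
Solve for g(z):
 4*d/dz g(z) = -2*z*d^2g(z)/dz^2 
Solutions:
 g(z) = C1 + C2/z


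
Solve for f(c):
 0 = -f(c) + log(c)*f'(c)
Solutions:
 f(c) = C1*exp(li(c))


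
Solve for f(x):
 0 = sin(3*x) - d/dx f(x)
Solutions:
 f(x) = C1 - cos(3*x)/3


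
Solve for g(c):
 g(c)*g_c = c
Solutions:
 g(c) = -sqrt(C1 + c^2)
 g(c) = sqrt(C1 + c^2)


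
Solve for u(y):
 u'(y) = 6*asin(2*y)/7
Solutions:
 u(y) = C1 + 6*y*asin(2*y)/7 + 3*sqrt(1 - 4*y^2)/7


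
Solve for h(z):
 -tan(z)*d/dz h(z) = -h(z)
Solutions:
 h(z) = C1*sin(z)


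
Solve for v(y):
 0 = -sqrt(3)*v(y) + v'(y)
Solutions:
 v(y) = C1*exp(sqrt(3)*y)


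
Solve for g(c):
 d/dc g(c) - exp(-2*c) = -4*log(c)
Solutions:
 g(c) = C1 - 4*c*log(c) + 4*c - exp(-2*c)/2


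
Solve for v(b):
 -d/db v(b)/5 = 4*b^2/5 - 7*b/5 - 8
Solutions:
 v(b) = C1 - 4*b^3/3 + 7*b^2/2 + 40*b


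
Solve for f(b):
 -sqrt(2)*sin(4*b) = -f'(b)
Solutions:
 f(b) = C1 - sqrt(2)*cos(4*b)/4


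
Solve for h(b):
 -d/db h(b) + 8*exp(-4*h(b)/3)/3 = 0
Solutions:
 h(b) = 3*log(-I*(C1 + 32*b/9)^(1/4))
 h(b) = 3*log(I*(C1 + 32*b/9)^(1/4))
 h(b) = 3*log(-(C1 + 32*b/9)^(1/4))
 h(b) = 3*log(C1 + 32*b/9)/4


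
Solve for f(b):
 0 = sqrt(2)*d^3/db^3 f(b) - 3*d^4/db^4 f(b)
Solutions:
 f(b) = C1 + C2*b + C3*b^2 + C4*exp(sqrt(2)*b/3)


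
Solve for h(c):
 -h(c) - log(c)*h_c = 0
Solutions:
 h(c) = C1*exp(-li(c))


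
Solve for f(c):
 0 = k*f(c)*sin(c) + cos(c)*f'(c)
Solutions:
 f(c) = C1*exp(k*log(cos(c)))


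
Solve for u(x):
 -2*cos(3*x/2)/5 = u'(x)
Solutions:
 u(x) = C1 - 4*sin(3*x/2)/15


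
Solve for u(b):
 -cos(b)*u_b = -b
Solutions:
 u(b) = C1 + Integral(b/cos(b), b)


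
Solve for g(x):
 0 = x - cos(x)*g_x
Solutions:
 g(x) = C1 + Integral(x/cos(x), x)


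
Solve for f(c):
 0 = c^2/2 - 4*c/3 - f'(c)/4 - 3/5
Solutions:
 f(c) = C1 + 2*c^3/3 - 8*c^2/3 - 12*c/5


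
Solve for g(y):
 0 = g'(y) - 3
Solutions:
 g(y) = C1 + 3*y


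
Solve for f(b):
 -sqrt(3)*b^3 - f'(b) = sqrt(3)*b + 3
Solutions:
 f(b) = C1 - sqrt(3)*b^4/4 - sqrt(3)*b^2/2 - 3*b


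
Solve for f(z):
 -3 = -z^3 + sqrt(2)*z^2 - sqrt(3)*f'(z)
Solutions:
 f(z) = C1 - sqrt(3)*z^4/12 + sqrt(6)*z^3/9 + sqrt(3)*z


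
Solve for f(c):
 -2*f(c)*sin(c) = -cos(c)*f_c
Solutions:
 f(c) = C1/cos(c)^2


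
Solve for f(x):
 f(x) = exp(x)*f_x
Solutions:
 f(x) = C1*exp(-exp(-x))


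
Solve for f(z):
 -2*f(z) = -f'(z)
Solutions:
 f(z) = C1*exp(2*z)


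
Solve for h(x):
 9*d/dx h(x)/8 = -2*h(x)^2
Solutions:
 h(x) = 9/(C1 + 16*x)


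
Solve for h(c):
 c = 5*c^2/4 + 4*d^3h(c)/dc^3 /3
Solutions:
 h(c) = C1 + C2*c + C3*c^2 - c^5/64 + c^4/32


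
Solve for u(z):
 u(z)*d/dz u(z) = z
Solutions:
 u(z) = -sqrt(C1 + z^2)
 u(z) = sqrt(C1 + z^2)


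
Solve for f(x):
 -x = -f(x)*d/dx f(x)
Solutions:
 f(x) = -sqrt(C1 + x^2)
 f(x) = sqrt(C1 + x^2)


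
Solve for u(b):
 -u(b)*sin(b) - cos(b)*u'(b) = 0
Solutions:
 u(b) = C1*cos(b)


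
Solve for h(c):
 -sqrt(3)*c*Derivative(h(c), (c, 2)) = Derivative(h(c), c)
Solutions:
 h(c) = C1 + C2*c^(1 - sqrt(3)/3)


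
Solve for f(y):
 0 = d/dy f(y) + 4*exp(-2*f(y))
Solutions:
 f(y) = log(-sqrt(C1 - 8*y))
 f(y) = log(C1 - 8*y)/2


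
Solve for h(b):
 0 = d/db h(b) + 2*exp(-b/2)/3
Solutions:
 h(b) = C1 + 4*exp(-b/2)/3


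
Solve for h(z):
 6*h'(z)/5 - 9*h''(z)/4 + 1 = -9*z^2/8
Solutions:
 h(z) = C1 + C2*exp(8*z/15) - 5*z^3/16 - 225*z^2/128 - 11405*z/1536


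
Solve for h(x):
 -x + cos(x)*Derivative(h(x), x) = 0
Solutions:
 h(x) = C1 + Integral(x/cos(x), x)


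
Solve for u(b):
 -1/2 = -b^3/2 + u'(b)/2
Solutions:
 u(b) = C1 + b^4/4 - b


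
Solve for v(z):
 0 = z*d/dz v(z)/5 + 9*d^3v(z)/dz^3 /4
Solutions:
 v(z) = C1 + Integral(C2*airyai(-2^(2/3)*75^(1/3)*z/15) + C3*airybi(-2^(2/3)*75^(1/3)*z/15), z)


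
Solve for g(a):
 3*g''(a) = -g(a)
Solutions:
 g(a) = C1*sin(sqrt(3)*a/3) + C2*cos(sqrt(3)*a/3)


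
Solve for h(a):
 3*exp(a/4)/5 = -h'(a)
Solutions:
 h(a) = C1 - 12*exp(a/4)/5


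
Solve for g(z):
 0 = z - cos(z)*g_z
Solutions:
 g(z) = C1 + Integral(z/cos(z), z)


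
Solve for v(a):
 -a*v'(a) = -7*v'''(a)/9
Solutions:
 v(a) = C1 + Integral(C2*airyai(21^(2/3)*a/7) + C3*airybi(21^(2/3)*a/7), a)


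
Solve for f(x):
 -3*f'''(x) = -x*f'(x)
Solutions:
 f(x) = C1 + Integral(C2*airyai(3^(2/3)*x/3) + C3*airybi(3^(2/3)*x/3), x)


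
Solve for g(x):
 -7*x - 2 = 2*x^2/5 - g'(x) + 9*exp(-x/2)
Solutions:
 g(x) = C1 + 2*x^3/15 + 7*x^2/2 + 2*x - 18*exp(-x/2)


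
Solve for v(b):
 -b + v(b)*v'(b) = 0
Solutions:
 v(b) = -sqrt(C1 + b^2)
 v(b) = sqrt(C1 + b^2)


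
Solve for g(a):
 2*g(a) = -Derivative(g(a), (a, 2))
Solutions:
 g(a) = C1*sin(sqrt(2)*a) + C2*cos(sqrt(2)*a)


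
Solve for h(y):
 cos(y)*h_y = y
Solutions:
 h(y) = C1 + Integral(y/cos(y), y)


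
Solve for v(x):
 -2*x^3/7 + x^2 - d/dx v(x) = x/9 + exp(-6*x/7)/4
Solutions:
 v(x) = C1 - x^4/14 + x^3/3 - x^2/18 + 7*exp(-6*x/7)/24


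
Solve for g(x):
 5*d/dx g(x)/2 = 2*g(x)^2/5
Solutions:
 g(x) = -25/(C1 + 4*x)


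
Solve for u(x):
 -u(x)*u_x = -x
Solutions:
 u(x) = -sqrt(C1 + x^2)
 u(x) = sqrt(C1 + x^2)


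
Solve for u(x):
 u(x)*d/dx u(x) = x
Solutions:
 u(x) = -sqrt(C1 + x^2)
 u(x) = sqrt(C1 + x^2)


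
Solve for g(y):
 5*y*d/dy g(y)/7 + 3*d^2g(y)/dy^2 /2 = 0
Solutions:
 g(y) = C1 + C2*erf(sqrt(105)*y/21)


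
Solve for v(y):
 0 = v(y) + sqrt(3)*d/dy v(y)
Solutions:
 v(y) = C1*exp(-sqrt(3)*y/3)


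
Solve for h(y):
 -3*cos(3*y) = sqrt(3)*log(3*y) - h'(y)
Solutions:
 h(y) = C1 + sqrt(3)*y*(log(y) - 1) + sqrt(3)*y*log(3) + sin(3*y)


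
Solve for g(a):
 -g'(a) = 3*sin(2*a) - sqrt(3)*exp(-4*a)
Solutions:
 g(a) = C1 + 3*cos(2*a)/2 - sqrt(3)*exp(-4*a)/4


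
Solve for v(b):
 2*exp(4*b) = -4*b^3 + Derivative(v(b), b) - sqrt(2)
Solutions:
 v(b) = C1 + b^4 + sqrt(2)*b + exp(4*b)/2


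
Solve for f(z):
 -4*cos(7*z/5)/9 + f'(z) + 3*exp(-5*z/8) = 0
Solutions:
 f(z) = C1 + 20*sin(7*z/5)/63 + 24*exp(-5*z/8)/5


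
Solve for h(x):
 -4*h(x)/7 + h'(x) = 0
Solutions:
 h(x) = C1*exp(4*x/7)


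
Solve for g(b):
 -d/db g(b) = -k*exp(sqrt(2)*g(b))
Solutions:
 g(b) = sqrt(2)*(2*log(-1/(C1 + b*k)) - log(2))/4


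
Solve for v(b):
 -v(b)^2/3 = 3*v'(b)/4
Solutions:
 v(b) = 9/(C1 + 4*b)


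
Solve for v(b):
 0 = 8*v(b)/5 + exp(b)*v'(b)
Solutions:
 v(b) = C1*exp(8*exp(-b)/5)


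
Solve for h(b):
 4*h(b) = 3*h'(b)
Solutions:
 h(b) = C1*exp(4*b/3)


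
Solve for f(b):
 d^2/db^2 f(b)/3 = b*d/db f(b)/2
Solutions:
 f(b) = C1 + C2*erfi(sqrt(3)*b/2)


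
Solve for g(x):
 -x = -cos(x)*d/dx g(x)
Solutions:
 g(x) = C1 + Integral(x/cos(x), x)


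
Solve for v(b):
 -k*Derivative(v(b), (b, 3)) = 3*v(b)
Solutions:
 v(b) = C1*exp(3^(1/3)*b*(-1/k)^(1/3)) + C2*exp(b*(-1/k)^(1/3)*(-3^(1/3) + 3^(5/6)*I)/2) + C3*exp(-b*(-1/k)^(1/3)*(3^(1/3) + 3^(5/6)*I)/2)


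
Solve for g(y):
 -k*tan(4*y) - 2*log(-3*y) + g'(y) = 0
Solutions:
 g(y) = C1 - k*log(cos(4*y))/4 + 2*y*log(-y) - 2*y + 2*y*log(3)


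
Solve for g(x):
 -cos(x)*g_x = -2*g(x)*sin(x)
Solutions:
 g(x) = C1/cos(x)^2


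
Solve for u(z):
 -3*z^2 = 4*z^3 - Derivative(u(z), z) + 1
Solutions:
 u(z) = C1 + z^4 + z^3 + z


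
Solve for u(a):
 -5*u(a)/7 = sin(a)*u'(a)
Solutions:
 u(a) = C1*(cos(a) + 1)^(5/14)/(cos(a) - 1)^(5/14)


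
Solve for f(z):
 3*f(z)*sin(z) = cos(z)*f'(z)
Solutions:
 f(z) = C1/cos(z)^3


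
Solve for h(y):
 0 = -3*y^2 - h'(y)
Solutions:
 h(y) = C1 - y^3


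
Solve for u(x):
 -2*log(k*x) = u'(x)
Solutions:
 u(x) = C1 - 2*x*log(k*x) + 2*x


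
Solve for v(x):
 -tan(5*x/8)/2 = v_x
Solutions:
 v(x) = C1 + 4*log(cos(5*x/8))/5


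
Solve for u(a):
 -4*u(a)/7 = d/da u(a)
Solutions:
 u(a) = C1*exp(-4*a/7)


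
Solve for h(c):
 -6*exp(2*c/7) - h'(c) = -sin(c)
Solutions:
 h(c) = C1 - 21*exp(2*c/7) - cos(c)


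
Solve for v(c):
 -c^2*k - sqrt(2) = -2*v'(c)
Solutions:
 v(c) = C1 + c^3*k/6 + sqrt(2)*c/2


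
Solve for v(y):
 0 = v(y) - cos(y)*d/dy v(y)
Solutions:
 v(y) = C1*sqrt(sin(y) + 1)/sqrt(sin(y) - 1)


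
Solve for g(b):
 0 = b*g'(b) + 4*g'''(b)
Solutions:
 g(b) = C1 + Integral(C2*airyai(-2^(1/3)*b/2) + C3*airybi(-2^(1/3)*b/2), b)


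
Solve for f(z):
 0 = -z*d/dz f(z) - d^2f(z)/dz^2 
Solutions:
 f(z) = C1 + C2*erf(sqrt(2)*z/2)


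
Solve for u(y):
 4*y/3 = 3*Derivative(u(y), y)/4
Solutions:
 u(y) = C1 + 8*y^2/9


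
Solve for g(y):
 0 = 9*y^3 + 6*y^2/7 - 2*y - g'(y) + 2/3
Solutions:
 g(y) = C1 + 9*y^4/4 + 2*y^3/7 - y^2 + 2*y/3


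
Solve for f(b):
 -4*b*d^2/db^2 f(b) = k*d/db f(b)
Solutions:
 f(b) = C1 + b^(1 - re(k)/4)*(C2*sin(log(b)*Abs(im(k))/4) + C3*cos(log(b)*im(k)/4))


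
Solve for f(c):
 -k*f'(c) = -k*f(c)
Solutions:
 f(c) = C1*exp(c)


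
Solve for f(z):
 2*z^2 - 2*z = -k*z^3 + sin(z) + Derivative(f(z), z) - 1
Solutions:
 f(z) = C1 + k*z^4/4 + 2*z^3/3 - z^2 + z + cos(z)


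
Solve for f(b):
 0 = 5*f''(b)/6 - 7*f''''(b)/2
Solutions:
 f(b) = C1 + C2*b + C3*exp(-sqrt(105)*b/21) + C4*exp(sqrt(105)*b/21)


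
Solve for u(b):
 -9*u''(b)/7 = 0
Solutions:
 u(b) = C1 + C2*b


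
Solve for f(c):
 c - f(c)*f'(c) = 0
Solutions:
 f(c) = -sqrt(C1 + c^2)
 f(c) = sqrt(C1 + c^2)


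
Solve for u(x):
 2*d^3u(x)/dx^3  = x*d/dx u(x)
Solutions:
 u(x) = C1 + Integral(C2*airyai(2^(2/3)*x/2) + C3*airybi(2^(2/3)*x/2), x)


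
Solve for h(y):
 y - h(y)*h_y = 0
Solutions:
 h(y) = -sqrt(C1 + y^2)
 h(y) = sqrt(C1 + y^2)


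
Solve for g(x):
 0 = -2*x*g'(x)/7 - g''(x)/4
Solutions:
 g(x) = C1 + C2*erf(2*sqrt(7)*x/7)


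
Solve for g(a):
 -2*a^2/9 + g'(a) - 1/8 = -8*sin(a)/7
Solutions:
 g(a) = C1 + 2*a^3/27 + a/8 + 8*cos(a)/7


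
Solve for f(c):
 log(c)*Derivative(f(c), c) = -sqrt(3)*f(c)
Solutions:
 f(c) = C1*exp(-sqrt(3)*li(c))


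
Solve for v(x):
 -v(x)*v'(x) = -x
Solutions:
 v(x) = -sqrt(C1 + x^2)
 v(x) = sqrt(C1 + x^2)


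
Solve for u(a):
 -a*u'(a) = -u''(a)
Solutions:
 u(a) = C1 + C2*erfi(sqrt(2)*a/2)


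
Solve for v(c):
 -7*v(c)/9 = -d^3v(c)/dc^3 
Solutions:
 v(c) = C3*exp(21^(1/3)*c/3) + (C1*sin(3^(5/6)*7^(1/3)*c/6) + C2*cos(3^(5/6)*7^(1/3)*c/6))*exp(-21^(1/3)*c/6)


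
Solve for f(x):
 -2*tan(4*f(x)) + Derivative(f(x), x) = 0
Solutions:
 f(x) = -asin(C1*exp(8*x))/4 + pi/4
 f(x) = asin(C1*exp(8*x))/4


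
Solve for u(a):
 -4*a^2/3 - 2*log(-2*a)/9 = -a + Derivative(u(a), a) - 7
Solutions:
 u(a) = C1 - 4*a^3/9 + a^2/2 - 2*a*log(-a)/9 + a*(65 - 2*log(2))/9


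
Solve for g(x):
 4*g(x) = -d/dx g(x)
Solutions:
 g(x) = C1*exp(-4*x)


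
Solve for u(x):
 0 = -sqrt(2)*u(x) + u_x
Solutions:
 u(x) = C1*exp(sqrt(2)*x)


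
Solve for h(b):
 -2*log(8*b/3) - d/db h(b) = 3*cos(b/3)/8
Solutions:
 h(b) = C1 - 2*b*log(b) - 6*b*log(2) + 2*b + 2*b*log(3) - 9*sin(b/3)/8


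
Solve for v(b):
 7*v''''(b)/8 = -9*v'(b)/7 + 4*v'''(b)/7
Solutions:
 v(b) = C1 + C2*exp(b*(512*2^(1/3)/(441*sqrt(1701177) + 575251)^(1/3) + 64 + 2^(2/3)*(441*sqrt(1701177) + 575251)^(1/3))/294)*sin(2^(1/3)*sqrt(3)*b*(-2^(1/3)*(441*sqrt(1701177) + 575251)^(1/3) + 512/(441*sqrt(1701177) + 575251)^(1/3))/294) + C3*exp(b*(512*2^(1/3)/(441*sqrt(1701177) + 575251)^(1/3) + 64 + 2^(2/3)*(441*sqrt(1701177) + 575251)^(1/3))/294)*cos(2^(1/3)*sqrt(3)*b*(-2^(1/3)*(441*sqrt(1701177) + 575251)^(1/3) + 512/(441*sqrt(1701177) + 575251)^(1/3))/294) + C4*exp(b*(-2^(2/3)*(441*sqrt(1701177) + 575251)^(1/3) - 512*2^(1/3)/(441*sqrt(1701177) + 575251)^(1/3) + 32)/147)


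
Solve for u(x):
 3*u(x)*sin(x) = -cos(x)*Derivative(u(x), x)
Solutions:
 u(x) = C1*cos(x)^3


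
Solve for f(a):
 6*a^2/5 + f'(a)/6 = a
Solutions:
 f(a) = C1 - 12*a^3/5 + 3*a^2


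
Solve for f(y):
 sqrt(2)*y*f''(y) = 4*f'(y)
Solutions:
 f(y) = C1 + C2*y^(1 + 2*sqrt(2))


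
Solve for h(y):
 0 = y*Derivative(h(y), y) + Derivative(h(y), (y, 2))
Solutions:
 h(y) = C1 + C2*erf(sqrt(2)*y/2)


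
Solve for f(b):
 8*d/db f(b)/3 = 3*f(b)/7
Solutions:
 f(b) = C1*exp(9*b/56)


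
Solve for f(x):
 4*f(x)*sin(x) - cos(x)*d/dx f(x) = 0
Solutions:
 f(x) = C1/cos(x)^4


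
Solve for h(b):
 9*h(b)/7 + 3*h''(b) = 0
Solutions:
 h(b) = C1*sin(sqrt(21)*b/7) + C2*cos(sqrt(21)*b/7)


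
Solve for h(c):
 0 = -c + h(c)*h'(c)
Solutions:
 h(c) = -sqrt(C1 + c^2)
 h(c) = sqrt(C1 + c^2)


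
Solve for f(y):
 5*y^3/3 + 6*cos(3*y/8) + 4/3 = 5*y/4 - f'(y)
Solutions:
 f(y) = C1 - 5*y^4/12 + 5*y^2/8 - 4*y/3 - 16*sin(3*y/8)


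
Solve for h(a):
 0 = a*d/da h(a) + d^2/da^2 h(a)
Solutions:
 h(a) = C1 + C2*erf(sqrt(2)*a/2)


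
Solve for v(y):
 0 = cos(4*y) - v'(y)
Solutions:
 v(y) = C1 + sin(4*y)/4


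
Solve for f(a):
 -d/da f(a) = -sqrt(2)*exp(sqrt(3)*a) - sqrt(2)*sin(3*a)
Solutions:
 f(a) = C1 + sqrt(6)*exp(sqrt(3)*a)/3 - sqrt(2)*cos(3*a)/3


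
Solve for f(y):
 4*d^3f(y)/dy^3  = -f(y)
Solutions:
 f(y) = C3*exp(-2^(1/3)*y/2) + (C1*sin(2^(1/3)*sqrt(3)*y/4) + C2*cos(2^(1/3)*sqrt(3)*y/4))*exp(2^(1/3)*y/4)


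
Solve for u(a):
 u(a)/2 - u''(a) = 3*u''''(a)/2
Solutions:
 u(a) = C1*exp(-sqrt(3)*a/3) + C2*exp(sqrt(3)*a/3) + C3*sin(a) + C4*cos(a)


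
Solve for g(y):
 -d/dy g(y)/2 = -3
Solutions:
 g(y) = C1 + 6*y


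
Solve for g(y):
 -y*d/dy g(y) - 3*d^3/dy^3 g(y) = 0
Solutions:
 g(y) = C1 + Integral(C2*airyai(-3^(2/3)*y/3) + C3*airybi(-3^(2/3)*y/3), y)


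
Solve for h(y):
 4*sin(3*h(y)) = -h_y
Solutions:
 h(y) = -acos((-C1 - exp(24*y))/(C1 - exp(24*y)))/3 + 2*pi/3
 h(y) = acos((-C1 - exp(24*y))/(C1 - exp(24*y)))/3


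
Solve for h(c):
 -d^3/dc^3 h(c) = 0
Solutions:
 h(c) = C1 + C2*c + C3*c^2


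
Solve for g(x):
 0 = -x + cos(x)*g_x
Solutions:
 g(x) = C1 + Integral(x/cos(x), x)


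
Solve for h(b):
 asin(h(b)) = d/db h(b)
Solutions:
 Integral(1/asin(_y), (_y, h(b))) = C1 + b


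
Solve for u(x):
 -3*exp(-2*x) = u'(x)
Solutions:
 u(x) = C1 + 3*exp(-2*x)/2


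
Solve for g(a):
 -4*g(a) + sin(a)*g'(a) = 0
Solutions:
 g(a) = C1*(cos(a)^2 - 2*cos(a) + 1)/(cos(a)^2 + 2*cos(a) + 1)


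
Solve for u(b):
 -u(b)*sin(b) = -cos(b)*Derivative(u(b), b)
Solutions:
 u(b) = C1/cos(b)


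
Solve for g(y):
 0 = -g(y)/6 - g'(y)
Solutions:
 g(y) = C1*exp(-y/6)


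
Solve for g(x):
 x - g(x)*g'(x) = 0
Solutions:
 g(x) = -sqrt(C1 + x^2)
 g(x) = sqrt(C1 + x^2)


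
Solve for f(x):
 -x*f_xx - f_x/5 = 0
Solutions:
 f(x) = C1 + C2*x^(4/5)


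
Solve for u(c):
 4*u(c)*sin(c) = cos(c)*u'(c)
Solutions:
 u(c) = C1/cos(c)^4


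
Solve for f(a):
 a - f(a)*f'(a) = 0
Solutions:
 f(a) = -sqrt(C1 + a^2)
 f(a) = sqrt(C1 + a^2)


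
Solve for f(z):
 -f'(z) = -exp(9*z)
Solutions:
 f(z) = C1 + exp(9*z)/9


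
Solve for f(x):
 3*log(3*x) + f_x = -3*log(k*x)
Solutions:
 f(x) = C1 + 3*x*(-log(k) - log(3) + 2) - 6*x*log(x)


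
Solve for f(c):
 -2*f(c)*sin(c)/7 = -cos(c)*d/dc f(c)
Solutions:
 f(c) = C1/cos(c)^(2/7)


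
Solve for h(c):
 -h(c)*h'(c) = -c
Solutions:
 h(c) = -sqrt(C1 + c^2)
 h(c) = sqrt(C1 + c^2)


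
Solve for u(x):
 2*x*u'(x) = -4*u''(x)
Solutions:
 u(x) = C1 + C2*erf(x/2)


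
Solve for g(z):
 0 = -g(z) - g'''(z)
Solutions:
 g(z) = C3*exp(-z) + (C1*sin(sqrt(3)*z/2) + C2*cos(sqrt(3)*z/2))*exp(z/2)


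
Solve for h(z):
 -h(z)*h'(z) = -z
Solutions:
 h(z) = -sqrt(C1 + z^2)
 h(z) = sqrt(C1 + z^2)


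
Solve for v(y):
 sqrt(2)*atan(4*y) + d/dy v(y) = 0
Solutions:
 v(y) = C1 - sqrt(2)*(y*atan(4*y) - log(16*y^2 + 1)/8)


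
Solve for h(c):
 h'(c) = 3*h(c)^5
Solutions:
 h(c) = -(-1/(C1 + 12*c))^(1/4)
 h(c) = (-1/(C1 + 12*c))^(1/4)
 h(c) = -I*(-1/(C1 + 12*c))^(1/4)
 h(c) = I*(-1/(C1 + 12*c))^(1/4)


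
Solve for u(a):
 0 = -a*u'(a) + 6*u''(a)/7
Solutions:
 u(a) = C1 + C2*erfi(sqrt(21)*a/6)


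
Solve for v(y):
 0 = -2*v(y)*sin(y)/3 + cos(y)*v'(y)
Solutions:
 v(y) = C1/cos(y)^(2/3)


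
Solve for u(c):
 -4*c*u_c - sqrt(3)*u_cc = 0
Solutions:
 u(c) = C1 + C2*erf(sqrt(2)*3^(3/4)*c/3)


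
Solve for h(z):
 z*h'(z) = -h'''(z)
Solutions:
 h(z) = C1 + Integral(C2*airyai(-z) + C3*airybi(-z), z)


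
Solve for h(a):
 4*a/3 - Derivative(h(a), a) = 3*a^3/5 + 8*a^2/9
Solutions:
 h(a) = C1 - 3*a^4/20 - 8*a^3/27 + 2*a^2/3


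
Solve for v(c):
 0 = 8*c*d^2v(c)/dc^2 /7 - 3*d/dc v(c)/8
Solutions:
 v(c) = C1 + C2*c^(85/64)


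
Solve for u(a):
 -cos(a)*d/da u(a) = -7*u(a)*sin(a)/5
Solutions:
 u(a) = C1/cos(a)^(7/5)


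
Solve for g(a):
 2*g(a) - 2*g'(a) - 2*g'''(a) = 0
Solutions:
 g(a) = C1*exp(-a*(-2*18^(1/3)/(9 + sqrt(93))^(1/3) + 12^(1/3)*(9 + sqrt(93))^(1/3))/12)*sin(2^(1/3)*3^(1/6)*a*(6/(9 + sqrt(93))^(1/3) + 2^(1/3)*3^(2/3)*(9 + sqrt(93))^(1/3))/12) + C2*exp(-a*(-2*18^(1/3)/(9 + sqrt(93))^(1/3) + 12^(1/3)*(9 + sqrt(93))^(1/3))/12)*cos(2^(1/3)*3^(1/6)*a*(6/(9 + sqrt(93))^(1/3) + 2^(1/3)*3^(2/3)*(9 + sqrt(93))^(1/3))/12) + C3*exp(a*(-2*18^(1/3)/(9 + sqrt(93))^(1/3) + 12^(1/3)*(9 + sqrt(93))^(1/3))/6)


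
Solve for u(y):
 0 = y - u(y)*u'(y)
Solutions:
 u(y) = -sqrt(C1 + y^2)
 u(y) = sqrt(C1 + y^2)


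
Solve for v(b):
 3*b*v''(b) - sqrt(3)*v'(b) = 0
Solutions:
 v(b) = C1 + C2*b^(sqrt(3)/3 + 1)


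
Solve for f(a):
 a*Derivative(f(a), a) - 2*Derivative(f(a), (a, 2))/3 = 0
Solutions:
 f(a) = C1 + C2*erfi(sqrt(3)*a/2)


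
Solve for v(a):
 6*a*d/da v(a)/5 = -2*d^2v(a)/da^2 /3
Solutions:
 v(a) = C1 + C2*erf(3*sqrt(10)*a/10)


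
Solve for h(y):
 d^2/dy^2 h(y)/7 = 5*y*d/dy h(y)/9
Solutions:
 h(y) = C1 + C2*erfi(sqrt(70)*y/6)


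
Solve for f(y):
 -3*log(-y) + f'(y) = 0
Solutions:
 f(y) = C1 + 3*y*log(-y) - 3*y


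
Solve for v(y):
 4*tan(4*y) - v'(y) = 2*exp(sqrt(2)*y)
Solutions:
 v(y) = C1 - sqrt(2)*exp(sqrt(2)*y) - log(cos(4*y))


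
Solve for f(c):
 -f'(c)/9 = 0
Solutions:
 f(c) = C1


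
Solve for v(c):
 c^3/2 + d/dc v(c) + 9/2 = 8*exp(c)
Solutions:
 v(c) = C1 - c^4/8 - 9*c/2 + 8*exp(c)


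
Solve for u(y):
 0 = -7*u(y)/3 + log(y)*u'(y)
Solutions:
 u(y) = C1*exp(7*li(y)/3)


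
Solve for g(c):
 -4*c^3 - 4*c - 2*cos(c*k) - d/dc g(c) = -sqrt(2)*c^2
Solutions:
 g(c) = C1 - c^4 + sqrt(2)*c^3/3 - 2*c^2 - 2*sin(c*k)/k


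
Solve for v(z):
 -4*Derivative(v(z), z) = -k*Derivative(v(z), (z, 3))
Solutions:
 v(z) = C1 + C2*exp(-2*z*sqrt(1/k)) + C3*exp(2*z*sqrt(1/k))


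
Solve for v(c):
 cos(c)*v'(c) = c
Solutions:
 v(c) = C1 + Integral(c/cos(c), c)


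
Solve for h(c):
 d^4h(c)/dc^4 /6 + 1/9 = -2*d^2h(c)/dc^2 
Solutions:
 h(c) = C1 + C2*c + C3*sin(2*sqrt(3)*c) + C4*cos(2*sqrt(3)*c) - c^2/36


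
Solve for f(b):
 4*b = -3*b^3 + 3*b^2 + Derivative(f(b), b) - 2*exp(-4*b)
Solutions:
 f(b) = C1 + 3*b^4/4 - b^3 + 2*b^2 - exp(-4*b)/2


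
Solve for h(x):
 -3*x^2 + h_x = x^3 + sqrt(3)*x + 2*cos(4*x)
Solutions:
 h(x) = C1 + x^4/4 + x^3 + sqrt(3)*x^2/2 + sin(4*x)/2


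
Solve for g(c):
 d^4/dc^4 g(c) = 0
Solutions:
 g(c) = C1 + C2*c + C3*c^2 + C4*c^3


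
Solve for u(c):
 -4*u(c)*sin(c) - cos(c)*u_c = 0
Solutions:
 u(c) = C1*cos(c)^4


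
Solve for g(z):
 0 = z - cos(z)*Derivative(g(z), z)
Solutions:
 g(z) = C1 + Integral(z/cos(z), z)


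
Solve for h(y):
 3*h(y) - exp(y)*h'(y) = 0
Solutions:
 h(y) = C1*exp(-3*exp(-y))


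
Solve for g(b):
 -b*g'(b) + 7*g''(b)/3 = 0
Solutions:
 g(b) = C1 + C2*erfi(sqrt(42)*b/14)


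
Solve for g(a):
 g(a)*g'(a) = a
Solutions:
 g(a) = -sqrt(C1 + a^2)
 g(a) = sqrt(C1 + a^2)


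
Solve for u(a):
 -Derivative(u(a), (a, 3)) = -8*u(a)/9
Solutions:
 u(a) = C3*exp(2*3^(1/3)*a/3) + (C1*sin(3^(5/6)*a/3) + C2*cos(3^(5/6)*a/3))*exp(-3^(1/3)*a/3)


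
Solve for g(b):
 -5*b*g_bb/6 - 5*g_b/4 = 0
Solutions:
 g(b) = C1 + C2/sqrt(b)


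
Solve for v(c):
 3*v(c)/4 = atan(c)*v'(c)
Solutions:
 v(c) = C1*exp(3*Integral(1/atan(c), c)/4)


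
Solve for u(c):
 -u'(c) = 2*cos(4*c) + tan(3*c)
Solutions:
 u(c) = C1 + log(cos(3*c))/3 - sin(4*c)/2


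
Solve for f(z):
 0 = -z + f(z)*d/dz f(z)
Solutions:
 f(z) = -sqrt(C1 + z^2)
 f(z) = sqrt(C1 + z^2)


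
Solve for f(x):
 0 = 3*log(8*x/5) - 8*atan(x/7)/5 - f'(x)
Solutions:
 f(x) = C1 + 3*x*log(x) - 8*x*atan(x/7)/5 - 3*x*log(5) - 3*x + 9*x*log(2) + 28*log(x^2 + 49)/5


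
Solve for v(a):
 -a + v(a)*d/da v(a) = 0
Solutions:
 v(a) = -sqrt(C1 + a^2)
 v(a) = sqrt(C1 + a^2)


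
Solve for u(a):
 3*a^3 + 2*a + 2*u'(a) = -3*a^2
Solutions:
 u(a) = C1 - 3*a^4/8 - a^3/2 - a^2/2


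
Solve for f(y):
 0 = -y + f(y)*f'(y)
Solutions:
 f(y) = -sqrt(C1 + y^2)
 f(y) = sqrt(C1 + y^2)


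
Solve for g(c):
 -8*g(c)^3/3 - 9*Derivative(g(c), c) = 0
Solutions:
 g(c) = -3*sqrt(6)*sqrt(-1/(C1 - 8*c))/2
 g(c) = 3*sqrt(6)*sqrt(-1/(C1 - 8*c))/2


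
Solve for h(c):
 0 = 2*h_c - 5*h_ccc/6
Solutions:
 h(c) = C1 + C2*exp(-2*sqrt(15)*c/5) + C3*exp(2*sqrt(15)*c/5)
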